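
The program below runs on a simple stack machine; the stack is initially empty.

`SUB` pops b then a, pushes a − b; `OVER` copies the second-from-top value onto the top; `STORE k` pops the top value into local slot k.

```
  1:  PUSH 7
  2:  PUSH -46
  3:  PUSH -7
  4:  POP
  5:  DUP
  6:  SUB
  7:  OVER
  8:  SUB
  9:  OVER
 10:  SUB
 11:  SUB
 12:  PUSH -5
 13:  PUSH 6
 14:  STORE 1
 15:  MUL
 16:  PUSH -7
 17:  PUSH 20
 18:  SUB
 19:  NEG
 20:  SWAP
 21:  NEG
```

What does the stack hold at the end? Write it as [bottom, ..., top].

[27, 105]

PUSH 7   -> [7]
PUSH -46 -> [7, -46]
PUSH -7  -> [7, -46, -7]
POP      -> [7, -46]
DUP      -> [7, -46, -46]
SUB      -> [7, 0]
OVER     -> [7, 0, 7]
SUB      -> [7, -7]
OVER     -> [7, -7, 7]
SUB      -> [7, -14]
SUB      -> [21]
PUSH -5  -> [21, -5]
PUSH 6   -> [21, -5, 6]
STORE 1  -> [21, -5]
MUL      -> [-105]
PUSH -7  -> [-105, -7]
PUSH 20  -> [-105, -7, 20]
SUB      -> [-105, -27]
NEG      -> [-105, 27]
SWAP     -> [27, -105]
NEG      -> [27, 105]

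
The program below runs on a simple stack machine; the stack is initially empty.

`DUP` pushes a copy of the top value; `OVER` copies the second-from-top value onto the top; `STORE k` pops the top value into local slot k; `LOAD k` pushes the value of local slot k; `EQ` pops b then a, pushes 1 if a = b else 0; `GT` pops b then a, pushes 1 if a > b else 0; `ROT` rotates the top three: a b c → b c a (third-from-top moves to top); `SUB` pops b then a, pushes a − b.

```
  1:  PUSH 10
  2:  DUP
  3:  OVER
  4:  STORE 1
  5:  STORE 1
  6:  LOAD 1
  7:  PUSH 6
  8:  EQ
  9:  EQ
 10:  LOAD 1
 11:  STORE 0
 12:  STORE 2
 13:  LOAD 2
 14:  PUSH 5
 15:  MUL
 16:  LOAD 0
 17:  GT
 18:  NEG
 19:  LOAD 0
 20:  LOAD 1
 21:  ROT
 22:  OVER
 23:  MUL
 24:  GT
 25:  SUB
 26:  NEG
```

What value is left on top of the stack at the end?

-9

PUSH 10  [10]
DUP      [10, 10]
OVER     [10, 10, 10]
STORE 1  [10, 10]
STORE 1  [10]
LOAD 1   [10, 10]
PUSH 6   [10, 10, 6]
EQ       [10, 0]
EQ       [0]
LOAD 1   [0, 10]
STORE 0  [0]
STORE 2  []
LOAD 2   [0]
PUSH 5   [0, 5]
MUL      [0]
LOAD 0   [0, 10]
GT       [0]
NEG      [0]
LOAD 0   [0, 10]
LOAD 1   [0, 10, 10]
ROT      [10, 10, 0]
OVER     [10, 10, 0, 10]
MUL      [10, 10, 0]
GT       [10, 1]
SUB      [9]
NEG      [-9]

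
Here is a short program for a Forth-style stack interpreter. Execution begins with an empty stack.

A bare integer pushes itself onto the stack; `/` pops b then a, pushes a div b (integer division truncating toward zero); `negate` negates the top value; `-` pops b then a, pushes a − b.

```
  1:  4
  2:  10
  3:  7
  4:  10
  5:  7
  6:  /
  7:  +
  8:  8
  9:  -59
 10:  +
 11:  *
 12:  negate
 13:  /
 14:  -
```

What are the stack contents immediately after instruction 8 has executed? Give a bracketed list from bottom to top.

[4, 10, 8, 8]

4   4
10  4 10
7   4 10 7
10  4 10 7 10
7   4 10 7 10 7
/   4 10 7 1
+   4 10 8
8   4 10 8 8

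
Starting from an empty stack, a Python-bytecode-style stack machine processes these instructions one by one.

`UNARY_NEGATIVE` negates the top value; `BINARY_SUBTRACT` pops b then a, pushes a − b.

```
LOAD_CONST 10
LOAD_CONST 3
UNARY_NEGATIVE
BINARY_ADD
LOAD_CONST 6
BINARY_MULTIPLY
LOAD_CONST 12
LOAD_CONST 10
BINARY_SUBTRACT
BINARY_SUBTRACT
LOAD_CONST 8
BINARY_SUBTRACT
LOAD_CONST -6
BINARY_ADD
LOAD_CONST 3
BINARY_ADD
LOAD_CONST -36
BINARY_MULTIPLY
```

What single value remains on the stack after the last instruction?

-1044

LOAD_CONST 10   : [10]
LOAD_CONST 3    : [10, 3]
UNARY_NEGATIVE  : [10, -3]
BINARY_ADD      : [7]
LOAD_CONST 6    : [7, 6]
BINARY_MULTIPLY : [42]
LOAD_CONST 12   : [42, 12]
LOAD_CONST 10   : [42, 12, 10]
BINARY_SUBTRACT : [42, 2]
BINARY_SUBTRACT : [40]
LOAD_CONST 8    : [40, 8]
BINARY_SUBTRACT : [32]
LOAD_CONST -6   : [32, -6]
BINARY_ADD      : [26]
LOAD_CONST 3    : [26, 3]
BINARY_ADD      : [29]
LOAD_CONST -36  : [29, -36]
BINARY_MULTIPLY : [-1044]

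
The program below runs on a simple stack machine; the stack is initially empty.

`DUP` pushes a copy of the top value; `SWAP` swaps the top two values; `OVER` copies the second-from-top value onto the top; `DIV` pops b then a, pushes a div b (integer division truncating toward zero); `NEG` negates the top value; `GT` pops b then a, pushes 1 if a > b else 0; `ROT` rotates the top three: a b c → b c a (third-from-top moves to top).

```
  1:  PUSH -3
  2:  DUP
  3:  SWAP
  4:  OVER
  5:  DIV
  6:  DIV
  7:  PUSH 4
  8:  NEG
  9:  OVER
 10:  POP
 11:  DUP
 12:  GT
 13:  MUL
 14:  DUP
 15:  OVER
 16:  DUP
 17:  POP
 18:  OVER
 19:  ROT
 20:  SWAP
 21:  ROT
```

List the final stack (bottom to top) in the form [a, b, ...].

[0, 0, 0, 0]

PUSH -3 → [-3]
DUP     → [-3, -3]
SWAP    → [-3, -3]
OVER    → [-3, -3, -3]
DIV     → [-3, 1]
DIV     → [-3]
PUSH 4  → [-3, 4]
NEG     → [-3, -4]
OVER    → [-3, -4, -3]
POP     → [-3, -4]
DUP     → [-3, -4, -4]
GT      → [-3, 0]
MUL     → [0]
DUP     → [0, 0]
OVER    → [0, 0, 0]
DUP     → [0, 0, 0, 0]
POP     → [0, 0, 0]
OVER    → [0, 0, 0, 0]
ROT     → [0, 0, 0, 0]
SWAP    → [0, 0, 0, 0]
ROT     → [0, 0, 0, 0]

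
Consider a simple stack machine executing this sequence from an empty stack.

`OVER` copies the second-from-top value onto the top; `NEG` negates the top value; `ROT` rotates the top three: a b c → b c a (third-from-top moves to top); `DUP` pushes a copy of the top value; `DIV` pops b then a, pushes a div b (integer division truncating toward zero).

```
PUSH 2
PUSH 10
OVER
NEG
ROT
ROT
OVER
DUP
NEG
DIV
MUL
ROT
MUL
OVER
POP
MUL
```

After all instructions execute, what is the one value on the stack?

40

PUSH 2   [2]
PUSH 10  [2, 10]
OVER     [2, 10, 2]
NEG      [2, 10, -2]
ROT      [10, -2, 2]
ROT      [-2, 2, 10]
OVER     [-2, 2, 10, 2]
DUP      [-2, 2, 10, 2, 2]
NEG      [-2, 2, 10, 2, -2]
DIV      [-2, 2, 10, -1]
MUL      [-2, 2, -10]
ROT      [2, -10, -2]
MUL      [2, 20]
OVER     [2, 20, 2]
POP      [2, 20]
MUL      [40]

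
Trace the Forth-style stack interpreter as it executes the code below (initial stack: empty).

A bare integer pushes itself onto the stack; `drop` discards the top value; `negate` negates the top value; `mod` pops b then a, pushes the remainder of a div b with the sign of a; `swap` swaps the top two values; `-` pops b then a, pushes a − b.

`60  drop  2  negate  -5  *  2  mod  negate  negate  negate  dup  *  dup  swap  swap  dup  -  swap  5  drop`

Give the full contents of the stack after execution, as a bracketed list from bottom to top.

[0, 0]

60     -> [60]
drop   -> []
2      -> [2]
negate -> [-2]
-5     -> [-2, -5]
*      -> [10]
2      -> [10, 2]
mod    -> [0]
negate -> [0]
negate -> [0]
negate -> [0]
dup    -> [0, 0]
*      -> [0]
dup    -> [0, 0]
swap   -> [0, 0]
swap   -> [0, 0]
dup    -> [0, 0, 0]
-      -> [0, 0]
swap   -> [0, 0]
5      -> [0, 0, 5]
drop   -> [0, 0]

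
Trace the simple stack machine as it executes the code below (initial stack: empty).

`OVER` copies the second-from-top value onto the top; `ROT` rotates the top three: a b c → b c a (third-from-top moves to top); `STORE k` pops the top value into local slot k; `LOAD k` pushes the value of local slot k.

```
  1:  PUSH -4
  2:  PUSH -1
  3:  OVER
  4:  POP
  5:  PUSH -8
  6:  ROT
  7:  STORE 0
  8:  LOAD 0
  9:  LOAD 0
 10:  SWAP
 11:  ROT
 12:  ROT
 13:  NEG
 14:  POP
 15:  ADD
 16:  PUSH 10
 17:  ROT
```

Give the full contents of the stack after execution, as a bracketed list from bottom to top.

PUSH -4 -> [-4]
PUSH -1 -> [-4, -1]
OVER    -> [-4, -1, -4]
POP     -> [-4, -1]
PUSH -8 -> [-4, -1, -8]
ROT     -> [-1, -8, -4]
STORE 0 -> [-1, -8]
LOAD 0  -> [-1, -8, -4]
LOAD 0  -> [-1, -8, -4, -4]
SWAP    -> [-1, -8, -4, -4]
ROT     -> [-1, -4, -4, -8]
ROT     -> [-1, -4, -8, -4]
NEG     -> [-1, -4, -8, 4]
POP     -> [-1, -4, -8]
ADD     -> [-1, -12]
PUSH 10 -> [-1, -12, 10]
ROT     -> [-12, 10, -1]

[-12, 10, -1]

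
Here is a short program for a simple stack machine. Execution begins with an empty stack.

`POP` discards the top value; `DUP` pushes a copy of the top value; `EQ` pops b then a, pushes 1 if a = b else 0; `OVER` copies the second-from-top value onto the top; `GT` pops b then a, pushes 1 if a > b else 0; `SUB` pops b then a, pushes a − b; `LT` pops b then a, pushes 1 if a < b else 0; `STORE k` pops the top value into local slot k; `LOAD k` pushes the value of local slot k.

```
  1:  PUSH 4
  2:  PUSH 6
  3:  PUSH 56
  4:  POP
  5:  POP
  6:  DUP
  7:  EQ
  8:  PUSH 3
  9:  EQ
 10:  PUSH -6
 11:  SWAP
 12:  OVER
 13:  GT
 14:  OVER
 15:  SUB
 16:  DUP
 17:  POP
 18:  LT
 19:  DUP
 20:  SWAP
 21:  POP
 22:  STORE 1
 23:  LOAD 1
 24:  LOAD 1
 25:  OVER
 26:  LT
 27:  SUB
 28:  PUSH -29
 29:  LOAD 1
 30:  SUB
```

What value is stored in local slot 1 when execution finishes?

PUSH 4    [4]
PUSH 6    [4, 6]
PUSH 56   [4, 6, 56]
POP       [4, 6]
POP       [4]
DUP       [4, 4]
EQ        [1]
PUSH 3    [1, 3]
EQ        [0]
PUSH -6   [0, -6]
SWAP      [-6, 0]
OVER      [-6, 0, -6]
GT        [-6, 1]
OVER      [-6, 1, -6]
SUB       [-6, 7]
DUP       [-6, 7, 7]
POP       [-6, 7]
LT        [1]
DUP       [1, 1]
SWAP      [1, 1]
POP       [1]
STORE 1   []
LOAD 1    [1]
LOAD 1    [1, 1]
OVER      [1, 1, 1]
LT        [1, 0]
SUB       [1]
PUSH -29  [1, -29]
LOAD 1    [1, -29, 1]
SUB       [1, -30]

1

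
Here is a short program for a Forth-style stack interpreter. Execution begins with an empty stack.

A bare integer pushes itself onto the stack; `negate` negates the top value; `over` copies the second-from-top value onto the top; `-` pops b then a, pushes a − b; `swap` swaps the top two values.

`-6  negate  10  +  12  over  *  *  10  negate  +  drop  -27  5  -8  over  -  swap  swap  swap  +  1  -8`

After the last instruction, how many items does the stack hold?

-6     -> [-6]
negate -> [6]
10     -> [6, 10]
+      -> [16]
12     -> [16, 12]
over   -> [16, 12, 16]
*      -> [16, 192]
*      -> [3072]
10     -> [3072, 10]
negate -> [3072, -10]
+      -> [3062]
drop   -> []
-27    -> [-27]
5      -> [-27, 5]
-8     -> [-27, 5, -8]
over   -> [-27, 5, -8, 5]
-      -> [-27, 5, -13]
swap   -> [-27, -13, 5]
swap   -> [-27, 5, -13]
swap   -> [-27, -13, 5]
+      -> [-27, -8]
1      -> [-27, -8, 1]
-8     -> [-27, -8, 1, -8]

4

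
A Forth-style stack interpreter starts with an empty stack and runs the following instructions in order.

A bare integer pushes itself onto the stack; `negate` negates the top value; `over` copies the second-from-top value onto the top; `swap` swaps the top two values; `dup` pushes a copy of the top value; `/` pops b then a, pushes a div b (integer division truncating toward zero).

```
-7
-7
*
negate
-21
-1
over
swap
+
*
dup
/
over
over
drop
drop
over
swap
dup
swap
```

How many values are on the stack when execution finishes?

-7      -7
-7      -7 -7
*       49
negate  -49
-21     -49 -21
-1      -49 -21 -1
over    -49 -21 -1 -21
swap    -49 -21 -21 -1
+       -49 -21 -22
*       -49 462
dup     -49 462 462
/       -49 1
over    -49 1 -49
over    -49 1 -49 1
drop    -49 1 -49
drop    -49 1
over    -49 1 -49
swap    -49 -49 1
dup     -49 -49 1 1
swap    -49 -49 1 1

4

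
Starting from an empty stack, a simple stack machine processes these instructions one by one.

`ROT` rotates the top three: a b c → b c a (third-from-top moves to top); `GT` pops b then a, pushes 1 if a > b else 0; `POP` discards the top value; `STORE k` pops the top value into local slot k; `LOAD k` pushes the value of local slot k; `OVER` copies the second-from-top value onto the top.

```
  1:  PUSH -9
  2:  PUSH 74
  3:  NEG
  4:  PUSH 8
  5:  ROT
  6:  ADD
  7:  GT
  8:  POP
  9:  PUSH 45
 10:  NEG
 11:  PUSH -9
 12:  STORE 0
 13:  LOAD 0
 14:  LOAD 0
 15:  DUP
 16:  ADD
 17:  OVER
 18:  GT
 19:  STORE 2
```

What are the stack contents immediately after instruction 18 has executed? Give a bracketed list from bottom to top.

[-45, -9, 0]

PUSH -9 : [-9]
PUSH 74 : [-9, 74]
NEG     : [-9, -74]
PUSH 8  : [-9, -74, 8]
ROT     : [-74, 8, -9]
ADD     : [-74, -1]
GT      : [0]
POP     : []
PUSH 45 : [45]
NEG     : [-45]
PUSH -9 : [-45, -9]
STORE 0 : [-45]
LOAD 0  : [-45, -9]
LOAD 0  : [-45, -9, -9]
DUP     : [-45, -9, -9, -9]
ADD     : [-45, -9, -18]
OVER    : [-45, -9, -18, -9]
GT      : [-45, -9, 0]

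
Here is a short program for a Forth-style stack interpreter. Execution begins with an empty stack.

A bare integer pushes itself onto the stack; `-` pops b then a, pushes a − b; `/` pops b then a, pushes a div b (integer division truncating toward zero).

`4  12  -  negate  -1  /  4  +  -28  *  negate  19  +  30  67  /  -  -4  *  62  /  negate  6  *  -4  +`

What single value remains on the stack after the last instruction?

-40

4      → 4
12     → 4 12
-      → -8
negate → 8
-1     → 8 -1
/      → -8
4      → -8 4
+      → -4
-28    → -4 -28
*      → 112
negate → -112
19     → -112 19
+      → -93
30     → -93 30
67     → -93 30 67
/      → -93 0
-      → -93
-4     → -93 -4
*      → 372
62     → 372 62
/      → 6
negate → -6
6      → -6 6
*      → -36
-4     → -36 -4
+      → -40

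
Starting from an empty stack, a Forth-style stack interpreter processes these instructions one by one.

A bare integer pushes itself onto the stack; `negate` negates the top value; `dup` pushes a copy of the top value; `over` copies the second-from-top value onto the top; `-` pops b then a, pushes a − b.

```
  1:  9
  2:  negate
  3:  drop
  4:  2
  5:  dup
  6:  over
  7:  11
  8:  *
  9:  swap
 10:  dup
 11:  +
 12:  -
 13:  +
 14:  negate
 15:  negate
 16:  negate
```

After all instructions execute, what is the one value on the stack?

-20

9      -> 9
negate -> -9
drop   -> (empty)
2      -> 2
dup    -> 2 2
over   -> 2 2 2
11     -> 2 2 2 11
*      -> 2 2 22
swap   -> 2 22 2
dup    -> 2 22 2 2
+      -> 2 22 4
-      -> 2 18
+      -> 20
negate -> -20
negate -> 20
negate -> -20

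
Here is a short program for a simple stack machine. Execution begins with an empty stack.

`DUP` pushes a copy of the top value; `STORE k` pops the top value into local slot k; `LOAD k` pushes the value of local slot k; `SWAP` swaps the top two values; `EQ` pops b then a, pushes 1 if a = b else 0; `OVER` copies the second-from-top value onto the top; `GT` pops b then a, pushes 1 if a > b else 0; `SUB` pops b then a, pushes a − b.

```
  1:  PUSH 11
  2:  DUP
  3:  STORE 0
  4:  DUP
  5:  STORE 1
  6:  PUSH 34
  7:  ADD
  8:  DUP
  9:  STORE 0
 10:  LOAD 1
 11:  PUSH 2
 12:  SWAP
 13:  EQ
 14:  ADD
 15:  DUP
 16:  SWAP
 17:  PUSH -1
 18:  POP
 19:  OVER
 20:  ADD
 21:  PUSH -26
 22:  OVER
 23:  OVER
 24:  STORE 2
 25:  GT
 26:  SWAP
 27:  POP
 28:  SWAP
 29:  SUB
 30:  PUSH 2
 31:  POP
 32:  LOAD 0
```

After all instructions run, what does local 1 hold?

PUSH 11   [11]
DUP       [11, 11]
STORE 0   [11]
DUP       [11, 11]
STORE 1   [11]
PUSH 34   [11, 34]
ADD       [45]
DUP       [45, 45]
STORE 0   [45]
LOAD 1    [45, 11]
PUSH 2    [45, 11, 2]
SWAP      [45, 2, 11]
EQ        [45, 0]
ADD       [45]
DUP       [45, 45]
SWAP      [45, 45]
PUSH -1   [45, 45, -1]
POP       [45, 45]
OVER      [45, 45, 45]
ADD       [45, 90]
PUSH -26  [45, 90, -26]
OVER      [45, 90, -26, 90]
OVER      [45, 90, -26, 90, -26]
STORE 2   [45, 90, -26, 90]
GT        [45, 90, 0]
SWAP      [45, 0, 90]
POP       [45, 0]
SWAP      [0, 45]
SUB       [-45]
PUSH 2    [-45, 2]
POP       [-45]
LOAD 0    [-45, 45]

11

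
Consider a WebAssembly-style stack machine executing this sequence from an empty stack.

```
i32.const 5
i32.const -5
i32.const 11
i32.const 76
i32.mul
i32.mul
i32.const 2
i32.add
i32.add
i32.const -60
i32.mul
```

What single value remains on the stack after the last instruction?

250380

i32.const 5   -> [5]
i32.const -5  -> [5, -5]
i32.const 11  -> [5, -5, 11]
i32.const 76  -> [5, -5, 11, 76]
i32.mul       -> [5, -5, 836]
i32.mul       -> [5, -4180]
i32.const 2   -> [5, -4180, 2]
i32.add       -> [5, -4178]
i32.add       -> [-4173]
i32.const -60 -> [-4173, -60]
i32.mul       -> [250380]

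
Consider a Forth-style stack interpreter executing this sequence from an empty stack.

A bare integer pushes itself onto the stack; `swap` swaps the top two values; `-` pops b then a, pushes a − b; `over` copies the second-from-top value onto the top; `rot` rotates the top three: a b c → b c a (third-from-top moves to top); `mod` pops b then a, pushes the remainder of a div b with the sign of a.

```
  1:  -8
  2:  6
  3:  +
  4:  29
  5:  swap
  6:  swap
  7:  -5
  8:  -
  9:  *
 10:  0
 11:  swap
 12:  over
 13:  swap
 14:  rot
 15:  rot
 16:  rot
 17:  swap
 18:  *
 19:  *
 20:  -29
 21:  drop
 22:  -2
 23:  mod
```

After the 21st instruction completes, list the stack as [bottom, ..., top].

[0]

-8   -> [-8]
6    -> [-8, 6]
+    -> [-2]
29   -> [-2, 29]
swap -> [29, -2]
swap -> [-2, 29]
-5   -> [-2, 29, -5]
-    -> [-2, 34]
*    -> [-68]
0    -> [-68, 0]
swap -> [0, -68]
over -> [0, -68, 0]
swap -> [0, 0, -68]
rot  -> [0, -68, 0]
rot  -> [-68, 0, 0]
rot  -> [0, 0, -68]
swap -> [0, -68, 0]
*    -> [0, 0]
*    -> [0]
-29  -> [0, -29]
drop -> [0]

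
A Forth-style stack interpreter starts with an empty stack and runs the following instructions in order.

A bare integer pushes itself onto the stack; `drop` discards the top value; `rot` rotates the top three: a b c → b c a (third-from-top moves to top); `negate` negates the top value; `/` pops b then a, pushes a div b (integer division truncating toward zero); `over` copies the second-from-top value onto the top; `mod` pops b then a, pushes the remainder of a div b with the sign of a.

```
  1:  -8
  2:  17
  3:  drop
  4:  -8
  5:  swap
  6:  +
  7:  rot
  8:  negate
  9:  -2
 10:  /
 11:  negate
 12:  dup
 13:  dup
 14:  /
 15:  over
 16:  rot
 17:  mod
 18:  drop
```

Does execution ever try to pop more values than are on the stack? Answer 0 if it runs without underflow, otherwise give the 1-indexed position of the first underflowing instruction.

-8   -> [-8]
17   -> [-8, 17]
drop -> [-8]
-8   -> [-8, -8]
swap -> [-8, -8]
+    -> [-16]
rot  — needs 3 operands, stack has 1 → underflow

7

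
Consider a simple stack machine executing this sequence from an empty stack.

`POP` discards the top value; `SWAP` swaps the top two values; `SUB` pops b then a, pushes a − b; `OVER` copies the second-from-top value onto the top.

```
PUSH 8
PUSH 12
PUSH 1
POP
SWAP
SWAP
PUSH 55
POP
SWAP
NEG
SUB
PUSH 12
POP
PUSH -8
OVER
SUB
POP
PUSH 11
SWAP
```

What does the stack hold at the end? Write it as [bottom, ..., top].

PUSH 8  → 8
PUSH 12 → 8 12
PUSH 1  → 8 12 1
POP     → 8 12
SWAP    → 12 8
SWAP    → 8 12
PUSH 55 → 8 12 55
POP     → 8 12
SWAP    → 12 8
NEG     → 12 -8
SUB     → 20
PUSH 12 → 20 12
POP     → 20
PUSH -8 → 20 -8
OVER    → 20 -8 20
SUB     → 20 -28
POP     → 20
PUSH 11 → 20 11
SWAP    → 11 20

[11, 20]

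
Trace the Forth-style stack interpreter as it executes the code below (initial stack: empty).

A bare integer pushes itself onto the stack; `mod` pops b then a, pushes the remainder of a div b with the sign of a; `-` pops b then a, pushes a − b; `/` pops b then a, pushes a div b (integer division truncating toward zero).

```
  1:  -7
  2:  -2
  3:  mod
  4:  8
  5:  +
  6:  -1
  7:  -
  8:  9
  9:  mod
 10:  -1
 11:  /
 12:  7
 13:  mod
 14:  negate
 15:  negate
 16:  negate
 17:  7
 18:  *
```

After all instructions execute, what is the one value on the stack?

7

-7     → [-7]
-2     → [-7, -2]
mod    → [-1]
8      → [-1, 8]
+      → [7]
-1     → [7, -1]
-      → [8]
9      → [8, 9]
mod    → [8]
-1     → [8, -1]
/      → [-8]
7      → [-8, 7]
mod    → [-1]
negate → [1]
negate → [-1]
negate → [1]
7      → [1, 7]
*      → [7]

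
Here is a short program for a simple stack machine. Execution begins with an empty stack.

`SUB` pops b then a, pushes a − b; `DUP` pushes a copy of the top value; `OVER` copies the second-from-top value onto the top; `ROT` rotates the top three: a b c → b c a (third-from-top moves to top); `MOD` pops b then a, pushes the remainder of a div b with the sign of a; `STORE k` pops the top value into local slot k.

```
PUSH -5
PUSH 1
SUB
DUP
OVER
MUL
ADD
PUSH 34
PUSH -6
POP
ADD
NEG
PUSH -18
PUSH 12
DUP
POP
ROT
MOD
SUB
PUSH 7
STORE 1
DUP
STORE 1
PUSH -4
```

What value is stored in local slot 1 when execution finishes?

-30

PUSH -5  -> [-5]
PUSH 1   -> [-5, 1]
SUB      -> [-6]
DUP      -> [-6, -6]
OVER     -> [-6, -6, -6]
MUL      -> [-6, 36]
ADD      -> [30]
PUSH 34  -> [30, 34]
PUSH -6  -> [30, 34, -6]
POP      -> [30, 34]
ADD      -> [64]
NEG      -> [-64]
PUSH -18 -> [-64, -18]
PUSH 12  -> [-64, -18, 12]
DUP      -> [-64, -18, 12, 12]
POP      -> [-64, -18, 12]
ROT      -> [-18, 12, -64]
MOD      -> [-18, 12]
SUB      -> [-30]
PUSH 7   -> [-30, 7]
STORE 1  -> [-30]
DUP      -> [-30, -30]
STORE 1  -> [-30]
PUSH -4  -> [-30, -4]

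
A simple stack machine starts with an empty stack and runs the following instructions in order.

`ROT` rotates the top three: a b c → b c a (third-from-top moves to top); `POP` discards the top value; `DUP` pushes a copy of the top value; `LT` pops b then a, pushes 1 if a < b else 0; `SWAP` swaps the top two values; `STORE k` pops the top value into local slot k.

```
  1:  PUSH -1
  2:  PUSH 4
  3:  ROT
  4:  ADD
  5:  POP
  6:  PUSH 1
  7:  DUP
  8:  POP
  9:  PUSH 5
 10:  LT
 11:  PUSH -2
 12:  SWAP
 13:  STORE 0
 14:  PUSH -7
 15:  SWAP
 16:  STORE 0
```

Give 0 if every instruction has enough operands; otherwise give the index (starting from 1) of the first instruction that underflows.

PUSH -1 : [-1]
PUSH 4  : [-1, 4]
ROT  — needs 3 operands, stack has 2 → underflow

3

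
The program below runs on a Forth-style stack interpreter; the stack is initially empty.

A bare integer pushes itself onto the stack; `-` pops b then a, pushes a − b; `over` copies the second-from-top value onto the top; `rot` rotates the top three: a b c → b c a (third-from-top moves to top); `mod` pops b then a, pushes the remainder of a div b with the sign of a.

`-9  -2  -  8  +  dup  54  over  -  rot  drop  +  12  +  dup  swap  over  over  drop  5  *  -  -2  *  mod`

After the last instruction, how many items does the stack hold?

-9   : -9
-2   : -9 -2
-    : -7
8    : -7 8
+    : 1
dup  : 1 1
54   : 1 1 54
over : 1 1 54 1
-    : 1 1 53
rot  : 1 53 1
drop : 1 53
+    : 54
12   : 54 12
+    : 66
dup  : 66 66
swap : 66 66
over : 66 66 66
over : 66 66 66 66
drop : 66 66 66
5    : 66 66 66 5
*    : 66 66 330
-    : 66 -264
-2   : 66 -264 -2
*    : 66 528
mod  : 66

1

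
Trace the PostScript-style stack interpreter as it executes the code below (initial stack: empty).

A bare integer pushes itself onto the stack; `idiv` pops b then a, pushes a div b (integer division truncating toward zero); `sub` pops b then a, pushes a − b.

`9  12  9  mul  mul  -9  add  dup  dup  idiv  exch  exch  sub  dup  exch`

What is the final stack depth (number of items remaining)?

9    : [9]
12   : [9, 12]
9    : [9, 12, 9]
mul  : [9, 108]
mul  : [972]
-9   : [972, -9]
add  : [963]
dup  : [963, 963]
dup  : [963, 963, 963]
idiv : [963, 1]
exch : [1, 963]
exch : [963, 1]
sub  : [962]
dup  : [962, 962]
exch : [962, 962]

2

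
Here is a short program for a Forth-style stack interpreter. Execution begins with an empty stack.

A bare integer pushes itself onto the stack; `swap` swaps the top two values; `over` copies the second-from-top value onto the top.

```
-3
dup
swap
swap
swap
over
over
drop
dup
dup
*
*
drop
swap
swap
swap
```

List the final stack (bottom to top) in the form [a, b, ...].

[-3, -3]

-3   -> [-3]
dup  -> [-3, -3]
swap -> [-3, -3]
swap -> [-3, -3]
swap -> [-3, -3]
over -> [-3, -3, -3]
over -> [-3, -3, -3, -3]
drop -> [-3, -3, -3]
dup  -> [-3, -3, -3, -3]
dup  -> [-3, -3, -3, -3, -3]
*    -> [-3, -3, -3, 9]
*    -> [-3, -3, -27]
drop -> [-3, -3]
swap -> [-3, -3]
swap -> [-3, -3]
swap -> [-3, -3]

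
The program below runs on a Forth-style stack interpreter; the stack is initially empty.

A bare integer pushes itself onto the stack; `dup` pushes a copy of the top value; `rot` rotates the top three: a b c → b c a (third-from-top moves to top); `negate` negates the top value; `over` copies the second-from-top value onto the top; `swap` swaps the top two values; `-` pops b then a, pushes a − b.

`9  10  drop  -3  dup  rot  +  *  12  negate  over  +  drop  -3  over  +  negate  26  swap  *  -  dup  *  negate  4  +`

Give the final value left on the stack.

9      → [9]
10     → [9, 10]
drop   → [9]
-3     → [9, -3]
dup    → [9, -3, -3]
rot    → [-3, -3, 9]
+      → [-3, 6]
*      → [-18]
12     → [-18, 12]
negate → [-18, -12]
over   → [-18, -12, -18]
+      → [-18, -30]
drop   → [-18]
-3     → [-18, -3]
over   → [-18, -3, -18]
+      → [-18, -21]
negate → [-18, 21]
26     → [-18, 21, 26]
swap   → [-18, 26, 21]
*      → [-18, 546]
-      → [-564]
dup    → [-564, -564]
*      → [318096]
negate → [-318096]
4      → [-318096, 4]
+      → [-318092]

-318092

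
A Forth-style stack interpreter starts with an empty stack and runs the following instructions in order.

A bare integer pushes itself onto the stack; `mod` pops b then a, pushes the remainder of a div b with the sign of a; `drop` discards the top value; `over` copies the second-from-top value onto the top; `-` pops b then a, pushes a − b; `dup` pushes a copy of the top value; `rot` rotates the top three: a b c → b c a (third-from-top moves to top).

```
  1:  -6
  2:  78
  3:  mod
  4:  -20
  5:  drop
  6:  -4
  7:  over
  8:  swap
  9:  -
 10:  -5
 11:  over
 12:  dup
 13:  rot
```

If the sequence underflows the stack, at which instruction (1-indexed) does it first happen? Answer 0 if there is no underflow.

0

-6   : -6
78   : -6 78
mod  : -6
-20  : -6 -20
drop : -6
-4   : -6 -4
over : -6 -4 -6
swap : -6 -6 -4
-    : -6 -2
-5   : -6 -2 -5
over : -6 -2 -5 -2
dup  : -6 -2 -5 -2 -2
rot  : -6 -2 -2 -2 -5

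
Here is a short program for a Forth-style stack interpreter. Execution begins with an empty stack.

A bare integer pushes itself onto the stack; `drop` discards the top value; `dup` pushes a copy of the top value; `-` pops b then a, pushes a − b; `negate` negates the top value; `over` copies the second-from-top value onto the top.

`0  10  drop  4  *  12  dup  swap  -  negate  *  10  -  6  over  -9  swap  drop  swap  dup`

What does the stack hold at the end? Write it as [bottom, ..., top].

[-10, -9, 6, 6]

0      → 0
10     → 0 10
drop   → 0
4      → 0 4
*      → 0
12     → 0 12
dup    → 0 12 12
swap   → 0 12 12
-      → 0 0
negate → 0 0
*      → 0
10     → 0 10
-      → -10
6      → -10 6
over   → -10 6 -10
-9     → -10 6 -10 -9
swap   → -10 6 -9 -10
drop   → -10 6 -9
swap   → -10 -9 6
dup    → -10 -9 6 6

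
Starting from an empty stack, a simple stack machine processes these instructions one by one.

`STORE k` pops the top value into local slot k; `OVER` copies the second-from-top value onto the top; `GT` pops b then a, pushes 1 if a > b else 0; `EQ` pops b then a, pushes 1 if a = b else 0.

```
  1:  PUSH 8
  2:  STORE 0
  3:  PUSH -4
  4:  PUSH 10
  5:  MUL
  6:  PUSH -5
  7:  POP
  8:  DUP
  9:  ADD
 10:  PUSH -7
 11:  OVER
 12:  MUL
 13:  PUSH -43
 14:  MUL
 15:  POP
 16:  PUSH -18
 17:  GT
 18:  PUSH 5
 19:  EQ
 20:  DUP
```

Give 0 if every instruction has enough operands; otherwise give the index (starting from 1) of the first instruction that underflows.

0

PUSH 8   → [8]
STORE 0  → []
PUSH -4  → [-4]
PUSH 10  → [-4, 10]
MUL      → [-40]
PUSH -5  → [-40, -5]
POP      → [-40]
DUP      → [-40, -40]
ADD      → [-80]
PUSH -7  → [-80, -7]
OVER     → [-80, -7, -80]
MUL      → [-80, 560]
PUSH -43 → [-80, 560, -43]
MUL      → [-80, -24080]
POP      → [-80]
PUSH -18 → [-80, -18]
GT       → [0]
PUSH 5   → [0, 5]
EQ       → [0]
DUP      → [0, 0]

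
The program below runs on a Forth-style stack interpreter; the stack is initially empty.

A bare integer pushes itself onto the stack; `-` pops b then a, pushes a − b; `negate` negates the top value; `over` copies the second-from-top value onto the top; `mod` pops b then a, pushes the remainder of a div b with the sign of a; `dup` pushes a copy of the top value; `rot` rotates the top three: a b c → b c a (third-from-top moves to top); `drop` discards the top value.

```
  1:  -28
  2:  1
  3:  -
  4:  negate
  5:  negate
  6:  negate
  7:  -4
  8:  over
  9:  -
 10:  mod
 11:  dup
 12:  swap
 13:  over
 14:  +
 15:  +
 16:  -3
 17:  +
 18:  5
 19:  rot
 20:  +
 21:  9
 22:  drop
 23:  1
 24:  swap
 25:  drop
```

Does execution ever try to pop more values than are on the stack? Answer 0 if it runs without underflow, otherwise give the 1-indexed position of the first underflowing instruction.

-28     -28
1       -28 1
-       -29
negate  29
negate  -29
negate  29
-4      29 -4
over    29 -4 29
-       29 -33
mod     29
dup     29 29
swap    29 29
over    29 29 29
+       29 58
+       87
-3      87 -3
+       84
5       84 5
rot  — needs 3 operands, stack has 2 → underflow

19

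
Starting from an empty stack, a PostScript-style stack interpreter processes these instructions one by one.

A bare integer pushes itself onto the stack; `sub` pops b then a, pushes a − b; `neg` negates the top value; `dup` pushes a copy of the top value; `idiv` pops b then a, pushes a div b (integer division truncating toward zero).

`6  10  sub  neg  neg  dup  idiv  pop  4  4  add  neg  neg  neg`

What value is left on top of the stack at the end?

6     [6]
10    [6, 10]
sub   [-4]
neg   [4]
neg   [-4]
dup   [-4, -4]
idiv  [1]
pop   []
4     [4]
4     [4, 4]
add   [8]
neg   [-8]
neg   [8]
neg   [-8]

-8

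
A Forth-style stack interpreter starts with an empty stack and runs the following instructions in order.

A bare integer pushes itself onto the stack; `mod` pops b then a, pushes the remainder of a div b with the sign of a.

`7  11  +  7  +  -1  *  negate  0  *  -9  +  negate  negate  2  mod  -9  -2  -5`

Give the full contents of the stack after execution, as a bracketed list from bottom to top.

7       7
11      7 11
+       18
7       18 7
+       25
-1      25 -1
*       -25
negate  25
0       25 0
*       0
-9      0 -9
+       -9
negate  9
negate  -9
2       -9 2
mod     -1
-9      -1 -9
-2      -1 -9 -2
-5      -1 -9 -2 -5

[-1, -9, -2, -5]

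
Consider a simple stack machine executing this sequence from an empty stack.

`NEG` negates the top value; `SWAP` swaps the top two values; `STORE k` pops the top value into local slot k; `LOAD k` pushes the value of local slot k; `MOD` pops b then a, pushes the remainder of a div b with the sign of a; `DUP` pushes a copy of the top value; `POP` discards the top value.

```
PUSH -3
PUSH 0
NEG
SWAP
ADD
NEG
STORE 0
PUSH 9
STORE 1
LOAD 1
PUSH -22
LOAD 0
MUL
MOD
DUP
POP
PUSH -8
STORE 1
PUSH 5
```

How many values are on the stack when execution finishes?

2

PUSH -3  → [-3]
PUSH 0   → [-3, 0]
NEG      → [-3, 0]
SWAP     → [0, -3]
ADD      → [-3]
NEG      → [3]
STORE 0  → []
PUSH 9   → [9]
STORE 1  → []
LOAD 1   → [9]
PUSH -22 → [9, -22]
LOAD 0   → [9, -22, 3]
MUL      → [9, -66]
MOD      → [9]
DUP      → [9, 9]
POP      → [9]
PUSH -8  → [9, -8]
STORE 1  → [9]
PUSH 5   → [9, 5]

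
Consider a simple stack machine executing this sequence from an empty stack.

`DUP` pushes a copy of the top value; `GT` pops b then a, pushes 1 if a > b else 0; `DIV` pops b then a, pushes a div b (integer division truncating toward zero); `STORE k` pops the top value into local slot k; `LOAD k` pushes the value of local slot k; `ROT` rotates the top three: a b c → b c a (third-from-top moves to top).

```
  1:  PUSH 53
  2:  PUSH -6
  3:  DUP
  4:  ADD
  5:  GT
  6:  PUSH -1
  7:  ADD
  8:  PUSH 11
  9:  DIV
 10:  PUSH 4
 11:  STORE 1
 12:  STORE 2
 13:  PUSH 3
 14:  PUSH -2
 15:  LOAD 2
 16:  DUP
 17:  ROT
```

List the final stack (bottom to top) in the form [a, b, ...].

[3, 0, 0, -2]

PUSH 53 -> [53]
PUSH -6 -> [53, -6]
DUP     -> [53, -6, -6]
ADD     -> [53, -12]
GT      -> [1]
PUSH -1 -> [1, -1]
ADD     -> [0]
PUSH 11 -> [0, 11]
DIV     -> [0]
PUSH 4  -> [0, 4]
STORE 1 -> [0]
STORE 2 -> []
PUSH 3  -> [3]
PUSH -2 -> [3, -2]
LOAD 2  -> [3, -2, 0]
DUP     -> [3, -2, 0, 0]
ROT     -> [3, 0, 0, -2]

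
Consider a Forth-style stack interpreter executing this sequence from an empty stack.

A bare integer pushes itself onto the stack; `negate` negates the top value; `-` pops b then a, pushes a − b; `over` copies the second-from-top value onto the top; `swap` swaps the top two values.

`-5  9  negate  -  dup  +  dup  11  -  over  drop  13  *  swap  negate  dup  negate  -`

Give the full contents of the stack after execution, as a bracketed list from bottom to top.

[-39, -16]

-5     : [-5]
9      : [-5, 9]
negate : [-5, -9]
-      : [4]
dup    : [4, 4]
+      : [8]
dup    : [8, 8]
11     : [8, 8, 11]
-      : [8, -3]
over   : [8, -3, 8]
drop   : [8, -3]
13     : [8, -3, 13]
*      : [8, -39]
swap   : [-39, 8]
negate : [-39, -8]
dup    : [-39, -8, -8]
negate : [-39, -8, 8]
-      : [-39, -16]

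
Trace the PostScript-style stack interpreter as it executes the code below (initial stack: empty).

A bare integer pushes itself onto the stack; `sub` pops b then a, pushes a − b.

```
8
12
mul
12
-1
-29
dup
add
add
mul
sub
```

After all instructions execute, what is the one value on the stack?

8    [8]
12   [8, 12]
mul  [96]
12   [96, 12]
-1   [96, 12, -1]
-29  [96, 12, -1, -29]
dup  [96, 12, -1, -29, -29]
add  [96, 12, -1, -58]
add  [96, 12, -59]
mul  [96, -708]
sub  [804]

804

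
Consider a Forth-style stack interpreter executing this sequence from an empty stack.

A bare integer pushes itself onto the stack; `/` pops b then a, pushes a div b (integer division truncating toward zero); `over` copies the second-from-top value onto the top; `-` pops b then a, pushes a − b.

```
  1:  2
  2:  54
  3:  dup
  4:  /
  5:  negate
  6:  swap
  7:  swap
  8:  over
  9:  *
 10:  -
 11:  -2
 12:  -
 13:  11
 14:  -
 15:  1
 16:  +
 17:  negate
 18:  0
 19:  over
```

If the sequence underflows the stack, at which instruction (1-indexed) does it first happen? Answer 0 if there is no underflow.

2      -> [2]
54     -> [2, 54]
dup    -> [2, 54, 54]
/      -> [2, 1]
negate -> [2, -1]
swap   -> [-1, 2]
swap   -> [2, -1]
over   -> [2, -1, 2]
*      -> [2, -2]
-      -> [4]
-2     -> [4, -2]
-      -> [6]
11     -> [6, 11]
-      -> [-5]
1      -> [-5, 1]
+      -> [-4]
negate -> [4]
0      -> [4, 0]
over   -> [4, 0, 4]

0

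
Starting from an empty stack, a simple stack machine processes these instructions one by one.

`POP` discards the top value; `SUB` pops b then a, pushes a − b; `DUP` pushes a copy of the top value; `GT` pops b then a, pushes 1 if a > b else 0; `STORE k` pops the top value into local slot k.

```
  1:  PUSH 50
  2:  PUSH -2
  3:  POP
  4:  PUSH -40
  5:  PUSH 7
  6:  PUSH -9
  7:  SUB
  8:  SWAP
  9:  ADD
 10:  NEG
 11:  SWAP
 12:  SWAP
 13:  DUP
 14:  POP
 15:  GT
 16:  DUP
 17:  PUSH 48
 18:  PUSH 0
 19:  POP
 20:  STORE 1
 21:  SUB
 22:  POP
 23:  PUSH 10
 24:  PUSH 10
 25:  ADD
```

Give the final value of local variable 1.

PUSH 50  → 50
PUSH -2  → 50 -2
POP      → 50
PUSH -40 → 50 -40
PUSH 7   → 50 -40 7
PUSH -9  → 50 -40 7 -9
SUB      → 50 -40 16
SWAP     → 50 16 -40
ADD      → 50 -24
NEG      → 50 24
SWAP     → 24 50
SWAP     → 50 24
DUP      → 50 24 24
POP      → 50 24
GT       → 1
DUP      → 1 1
PUSH 48  → 1 1 48
PUSH 0   → 1 1 48 0
POP      → 1 1 48
STORE 1  → 1 1
SUB      → 0
POP      → (empty)
PUSH 10  → 10
PUSH 10  → 10 10
ADD      → 20

48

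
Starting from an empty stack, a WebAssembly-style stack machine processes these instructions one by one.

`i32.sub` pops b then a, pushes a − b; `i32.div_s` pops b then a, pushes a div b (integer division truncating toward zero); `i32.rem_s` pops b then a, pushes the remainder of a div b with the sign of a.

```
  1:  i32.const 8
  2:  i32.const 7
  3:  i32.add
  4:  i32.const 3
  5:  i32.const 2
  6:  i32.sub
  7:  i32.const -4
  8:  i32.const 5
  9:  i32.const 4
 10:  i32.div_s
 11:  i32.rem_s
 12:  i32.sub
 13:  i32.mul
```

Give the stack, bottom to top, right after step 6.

i32.const 8 : [8]
i32.const 7 : [8, 7]
i32.add     : [15]
i32.const 3 : [15, 3]
i32.const 2 : [15, 3, 2]
i32.sub     : [15, 1]

[15, 1]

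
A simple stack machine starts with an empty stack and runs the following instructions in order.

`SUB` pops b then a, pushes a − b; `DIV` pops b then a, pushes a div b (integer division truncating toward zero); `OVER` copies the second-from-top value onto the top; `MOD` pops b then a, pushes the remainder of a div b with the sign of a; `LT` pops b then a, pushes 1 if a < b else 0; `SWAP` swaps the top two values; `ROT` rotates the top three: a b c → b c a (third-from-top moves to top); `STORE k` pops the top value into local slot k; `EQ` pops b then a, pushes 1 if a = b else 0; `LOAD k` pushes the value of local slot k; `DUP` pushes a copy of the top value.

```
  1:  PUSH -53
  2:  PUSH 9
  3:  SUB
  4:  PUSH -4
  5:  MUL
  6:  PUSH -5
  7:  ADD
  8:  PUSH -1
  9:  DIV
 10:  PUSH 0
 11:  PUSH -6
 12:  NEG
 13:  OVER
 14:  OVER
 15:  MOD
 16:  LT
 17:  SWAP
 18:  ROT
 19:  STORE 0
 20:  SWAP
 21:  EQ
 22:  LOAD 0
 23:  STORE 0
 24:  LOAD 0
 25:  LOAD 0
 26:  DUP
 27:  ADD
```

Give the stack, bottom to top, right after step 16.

[-243, 0, 0]

PUSH -53 : [-53]
PUSH 9   : [-53, 9]
SUB      : [-62]
PUSH -4  : [-62, -4]
MUL      : [248]
PUSH -5  : [248, -5]
ADD      : [243]
PUSH -1  : [243, -1]
DIV      : [-243]
PUSH 0   : [-243, 0]
PUSH -6  : [-243, 0, -6]
NEG      : [-243, 0, 6]
OVER     : [-243, 0, 6, 0]
OVER     : [-243, 0, 6, 0, 6]
MOD      : [-243, 0, 6, 0]
LT       : [-243, 0, 0]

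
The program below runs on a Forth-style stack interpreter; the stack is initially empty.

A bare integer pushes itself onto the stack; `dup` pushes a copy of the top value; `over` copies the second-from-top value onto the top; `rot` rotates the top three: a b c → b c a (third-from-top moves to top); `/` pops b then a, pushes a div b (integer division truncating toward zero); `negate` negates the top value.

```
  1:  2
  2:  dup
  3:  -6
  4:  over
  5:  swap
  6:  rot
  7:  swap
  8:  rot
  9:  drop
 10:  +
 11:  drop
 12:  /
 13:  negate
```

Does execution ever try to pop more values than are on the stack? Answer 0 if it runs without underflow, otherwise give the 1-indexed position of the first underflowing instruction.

12

2    -> [2]
dup  -> [2, 2]
-6   -> [2, 2, -6]
over -> [2, 2, -6, 2]
swap -> [2, 2, 2, -6]
rot  -> [2, 2, -6, 2]
swap -> [2, 2, 2, -6]
rot  -> [2, 2, -6, 2]
drop -> [2, 2, -6]
+    -> [2, -4]
drop -> [2]
/  — needs 2 operands, stack has 1 → underflow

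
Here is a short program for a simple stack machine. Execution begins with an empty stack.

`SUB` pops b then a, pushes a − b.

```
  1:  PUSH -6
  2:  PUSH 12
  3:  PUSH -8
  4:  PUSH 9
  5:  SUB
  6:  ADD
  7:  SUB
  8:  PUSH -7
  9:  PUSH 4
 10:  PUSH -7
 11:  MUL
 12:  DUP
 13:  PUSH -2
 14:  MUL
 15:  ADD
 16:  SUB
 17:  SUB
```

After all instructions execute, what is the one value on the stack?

34

PUSH -6 -> -6
PUSH 12 -> -6 12
PUSH -8 -> -6 12 -8
PUSH 9  -> -6 12 -8 9
SUB     -> -6 12 -17
ADD     -> -6 -5
SUB     -> -1
PUSH -7 -> -1 -7
PUSH 4  -> -1 -7 4
PUSH -7 -> -1 -7 4 -7
MUL     -> -1 -7 -28
DUP     -> -1 -7 -28 -28
PUSH -2 -> -1 -7 -28 -28 -2
MUL     -> -1 -7 -28 56
ADD     -> -1 -7 28
SUB     -> -1 -35
SUB     -> 34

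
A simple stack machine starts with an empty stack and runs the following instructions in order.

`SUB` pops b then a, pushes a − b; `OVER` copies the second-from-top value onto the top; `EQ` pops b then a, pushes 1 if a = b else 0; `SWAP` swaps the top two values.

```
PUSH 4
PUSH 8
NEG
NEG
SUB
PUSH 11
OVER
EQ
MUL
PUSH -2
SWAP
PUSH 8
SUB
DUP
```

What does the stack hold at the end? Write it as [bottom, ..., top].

PUSH 4  → [4]
PUSH 8  → [4, 8]
NEG     → [4, -8]
NEG     → [4, 8]
SUB     → [-4]
PUSH 11 → [-4, 11]
OVER    → [-4, 11, -4]
EQ      → [-4, 0]
MUL     → [0]
PUSH -2 → [0, -2]
SWAP    → [-2, 0]
PUSH 8  → [-2, 0, 8]
SUB     → [-2, -8]
DUP     → [-2, -8, -8]

[-2, -8, -8]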